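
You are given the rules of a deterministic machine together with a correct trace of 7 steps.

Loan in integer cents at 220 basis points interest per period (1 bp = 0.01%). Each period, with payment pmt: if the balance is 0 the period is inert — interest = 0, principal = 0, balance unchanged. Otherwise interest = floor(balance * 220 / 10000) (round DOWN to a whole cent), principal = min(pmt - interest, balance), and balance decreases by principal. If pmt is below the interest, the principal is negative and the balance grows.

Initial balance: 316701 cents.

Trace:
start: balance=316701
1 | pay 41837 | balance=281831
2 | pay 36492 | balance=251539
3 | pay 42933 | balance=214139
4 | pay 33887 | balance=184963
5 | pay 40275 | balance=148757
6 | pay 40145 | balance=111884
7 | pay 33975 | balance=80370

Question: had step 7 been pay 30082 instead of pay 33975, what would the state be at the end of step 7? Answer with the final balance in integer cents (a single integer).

(re-executing from step 7 with the substitution; state before step 7: balance=111884)
7 | pay 30082 | balance=84263

84263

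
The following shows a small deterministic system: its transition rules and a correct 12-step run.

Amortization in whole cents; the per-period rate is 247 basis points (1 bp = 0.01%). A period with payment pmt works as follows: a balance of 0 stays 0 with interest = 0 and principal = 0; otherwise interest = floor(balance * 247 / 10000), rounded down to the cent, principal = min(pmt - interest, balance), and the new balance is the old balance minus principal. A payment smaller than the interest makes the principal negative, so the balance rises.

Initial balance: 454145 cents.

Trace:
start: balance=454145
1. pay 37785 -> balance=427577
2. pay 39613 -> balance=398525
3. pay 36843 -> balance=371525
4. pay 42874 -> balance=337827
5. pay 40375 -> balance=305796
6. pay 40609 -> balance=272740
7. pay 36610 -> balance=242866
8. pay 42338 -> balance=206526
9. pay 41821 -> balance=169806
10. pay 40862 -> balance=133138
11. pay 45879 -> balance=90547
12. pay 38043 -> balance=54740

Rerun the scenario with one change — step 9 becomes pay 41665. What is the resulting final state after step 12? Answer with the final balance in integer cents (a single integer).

54908

(re-executing from step 9 with the substitution; state before step 9: balance=206526)
9. pay 41665 -> balance=169962
10. pay 40862 -> balance=133298
11. pay 45879 -> balance=90711
12. pay 38043 -> balance=54908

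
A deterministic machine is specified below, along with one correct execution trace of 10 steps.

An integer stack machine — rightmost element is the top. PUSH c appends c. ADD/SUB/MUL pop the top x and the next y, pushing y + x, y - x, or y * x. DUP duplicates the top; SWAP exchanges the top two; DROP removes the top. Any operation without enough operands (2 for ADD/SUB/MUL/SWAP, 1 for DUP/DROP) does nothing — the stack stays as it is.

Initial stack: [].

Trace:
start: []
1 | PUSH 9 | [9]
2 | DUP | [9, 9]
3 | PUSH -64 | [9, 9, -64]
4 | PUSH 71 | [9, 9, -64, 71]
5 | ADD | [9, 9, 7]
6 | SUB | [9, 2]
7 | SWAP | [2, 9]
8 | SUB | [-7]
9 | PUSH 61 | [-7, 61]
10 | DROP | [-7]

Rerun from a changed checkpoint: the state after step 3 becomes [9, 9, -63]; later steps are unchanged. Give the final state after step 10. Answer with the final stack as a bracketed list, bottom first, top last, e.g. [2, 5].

state after step 3 := [9, 9, -63]
4 | PUSH 71 | [9, 9, -63, 71]
5 | ADD | [9, 9, 8]
6 | SUB | [9, 1]
7 | SWAP | [1, 9]
8 | SUB | [-8]
9 | PUSH 61 | [-8, 61]
10 | DROP | [-8]

[-8]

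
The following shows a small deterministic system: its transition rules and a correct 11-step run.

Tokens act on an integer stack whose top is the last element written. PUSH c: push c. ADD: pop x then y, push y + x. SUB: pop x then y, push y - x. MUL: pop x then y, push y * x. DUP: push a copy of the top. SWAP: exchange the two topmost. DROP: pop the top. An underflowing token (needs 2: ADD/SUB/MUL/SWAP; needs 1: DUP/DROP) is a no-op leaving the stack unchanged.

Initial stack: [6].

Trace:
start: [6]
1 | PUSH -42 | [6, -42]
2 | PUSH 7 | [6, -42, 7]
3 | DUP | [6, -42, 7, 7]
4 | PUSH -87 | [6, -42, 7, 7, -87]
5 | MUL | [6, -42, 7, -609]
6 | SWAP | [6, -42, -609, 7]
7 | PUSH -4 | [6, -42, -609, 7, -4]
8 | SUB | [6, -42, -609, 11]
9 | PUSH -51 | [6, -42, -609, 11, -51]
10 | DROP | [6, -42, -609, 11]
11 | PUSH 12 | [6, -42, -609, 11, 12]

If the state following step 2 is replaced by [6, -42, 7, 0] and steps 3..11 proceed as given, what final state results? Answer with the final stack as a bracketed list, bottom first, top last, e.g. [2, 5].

state after step 2 := [6, -42, 7, 0]
3 | DUP | [6, -42, 7, 0, 0]
4 | PUSH -87 | [6, -42, 7, 0, 0, -87]
5 | MUL | [6, -42, 7, 0, 0]
6 | SWAP | [6, -42, 7, 0, 0]
7 | PUSH -4 | [6, -42, 7, 0, 0, -4]
8 | SUB | [6, -42, 7, 0, 4]
9 | PUSH -51 | [6, -42, 7, 0, 4, -51]
10 | DROP | [6, -42, 7, 0, 4]
11 | PUSH 12 | [6, -42, 7, 0, 4, 12]

[6, -42, 7, 0, 4, 12]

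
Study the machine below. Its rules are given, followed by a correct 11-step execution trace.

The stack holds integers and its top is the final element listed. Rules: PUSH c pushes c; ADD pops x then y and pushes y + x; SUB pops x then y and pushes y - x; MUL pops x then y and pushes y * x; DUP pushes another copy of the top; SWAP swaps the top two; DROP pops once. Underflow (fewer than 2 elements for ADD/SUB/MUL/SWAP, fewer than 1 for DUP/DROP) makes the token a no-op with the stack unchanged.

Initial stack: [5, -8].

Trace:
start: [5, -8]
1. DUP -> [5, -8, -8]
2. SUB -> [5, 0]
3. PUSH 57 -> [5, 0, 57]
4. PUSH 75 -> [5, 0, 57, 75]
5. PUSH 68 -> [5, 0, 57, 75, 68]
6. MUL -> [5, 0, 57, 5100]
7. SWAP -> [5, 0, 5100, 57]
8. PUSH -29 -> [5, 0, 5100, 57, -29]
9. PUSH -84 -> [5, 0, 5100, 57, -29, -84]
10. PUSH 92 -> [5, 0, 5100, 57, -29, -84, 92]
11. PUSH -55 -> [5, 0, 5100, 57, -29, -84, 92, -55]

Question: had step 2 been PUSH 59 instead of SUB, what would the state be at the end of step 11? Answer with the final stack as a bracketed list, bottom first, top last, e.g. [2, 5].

[5, -8, -8, 59, 5100, 57, -29, -84, 92, -55]

(re-executing from step 2 with the substitution; state before step 2: [5, -8, -8])
2. PUSH 59 -> [5, -8, -8, 59]
3. PUSH 57 -> [5, -8, -8, 59, 57]
4. PUSH 75 -> [5, -8, -8, 59, 57, 75]
5. PUSH 68 -> [5, -8, -8, 59, 57, 75, 68]
6. MUL -> [5, -8, -8, 59, 57, 5100]
7. SWAP -> [5, -8, -8, 59, 5100, 57]
8. PUSH -29 -> [5, -8, -8, 59, 5100, 57, -29]
9. PUSH -84 -> [5, -8, -8, 59, 5100, 57, -29, -84]
10. PUSH 92 -> [5, -8, -8, 59, 5100, 57, -29, -84, 92]
11. PUSH -55 -> [5, -8, -8, 59, 5100, 57, -29, -84, 92, -55]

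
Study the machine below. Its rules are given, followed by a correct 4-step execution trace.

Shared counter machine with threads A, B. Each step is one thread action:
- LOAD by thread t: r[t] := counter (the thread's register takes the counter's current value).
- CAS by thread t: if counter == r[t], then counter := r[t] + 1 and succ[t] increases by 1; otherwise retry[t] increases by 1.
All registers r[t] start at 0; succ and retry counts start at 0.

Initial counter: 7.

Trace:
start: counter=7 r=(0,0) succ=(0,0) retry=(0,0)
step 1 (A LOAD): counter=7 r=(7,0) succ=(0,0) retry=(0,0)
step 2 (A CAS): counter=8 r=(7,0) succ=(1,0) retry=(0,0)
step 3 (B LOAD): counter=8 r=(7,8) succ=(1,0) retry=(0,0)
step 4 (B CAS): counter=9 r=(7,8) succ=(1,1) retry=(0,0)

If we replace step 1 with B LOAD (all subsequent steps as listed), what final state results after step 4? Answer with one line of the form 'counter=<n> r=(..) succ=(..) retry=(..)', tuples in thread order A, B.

(re-executing from step 1 with the substitution; state before step 1: counter=7 r=(0,0) succ=(0,0) retry=(0,0))
step 1 (B LOAD): counter=7 r=(0,7) succ=(0,0) retry=(0,0)
step 2 (A CAS): counter=7 r=(0,7) succ=(0,0) retry=(1,0)
step 3 (B LOAD): counter=7 r=(0,7) succ=(0,0) retry=(1,0)
step 4 (B CAS): counter=8 r=(0,7) succ=(0,1) retry=(1,0)

counter=8 r=(0,7) succ=(0,1) retry=(1,0)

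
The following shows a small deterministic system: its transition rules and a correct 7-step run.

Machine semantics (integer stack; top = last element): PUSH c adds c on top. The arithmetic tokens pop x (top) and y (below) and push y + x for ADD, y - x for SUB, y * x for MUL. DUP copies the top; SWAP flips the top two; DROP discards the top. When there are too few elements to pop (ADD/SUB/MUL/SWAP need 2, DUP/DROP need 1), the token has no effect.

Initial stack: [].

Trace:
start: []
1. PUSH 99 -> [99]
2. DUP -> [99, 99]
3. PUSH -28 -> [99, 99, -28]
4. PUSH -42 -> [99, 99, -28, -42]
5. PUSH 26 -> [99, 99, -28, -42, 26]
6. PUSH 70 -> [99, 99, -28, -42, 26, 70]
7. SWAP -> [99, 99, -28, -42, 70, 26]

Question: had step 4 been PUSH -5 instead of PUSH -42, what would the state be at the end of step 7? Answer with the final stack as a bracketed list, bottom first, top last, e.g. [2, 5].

[99, 99, -28, -5, 70, 26]

(re-executing from step 4 with the substitution; state before step 4: [99, 99, -28])
4. PUSH -5 -> [99, 99, -28, -5]
5. PUSH 26 -> [99, 99, -28, -5, 26]
6. PUSH 70 -> [99, 99, -28, -5, 26, 70]
7. SWAP -> [99, 99, -28, -5, 70, 26]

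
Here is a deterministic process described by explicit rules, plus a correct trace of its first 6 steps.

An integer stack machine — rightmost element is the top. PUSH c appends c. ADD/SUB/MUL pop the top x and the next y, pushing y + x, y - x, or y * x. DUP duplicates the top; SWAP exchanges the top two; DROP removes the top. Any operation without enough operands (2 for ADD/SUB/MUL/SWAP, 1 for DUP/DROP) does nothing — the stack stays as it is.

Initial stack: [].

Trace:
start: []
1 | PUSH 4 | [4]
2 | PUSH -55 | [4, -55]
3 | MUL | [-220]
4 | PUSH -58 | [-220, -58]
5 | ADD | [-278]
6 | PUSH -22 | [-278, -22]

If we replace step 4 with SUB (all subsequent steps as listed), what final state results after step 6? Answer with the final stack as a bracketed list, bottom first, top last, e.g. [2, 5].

(re-executing from step 4 with the substitution; state before step 4: [-220])
4 | SUB | [-220]
5 | ADD | [-220]
6 | PUSH -22 | [-220, -22]

[-220, -22]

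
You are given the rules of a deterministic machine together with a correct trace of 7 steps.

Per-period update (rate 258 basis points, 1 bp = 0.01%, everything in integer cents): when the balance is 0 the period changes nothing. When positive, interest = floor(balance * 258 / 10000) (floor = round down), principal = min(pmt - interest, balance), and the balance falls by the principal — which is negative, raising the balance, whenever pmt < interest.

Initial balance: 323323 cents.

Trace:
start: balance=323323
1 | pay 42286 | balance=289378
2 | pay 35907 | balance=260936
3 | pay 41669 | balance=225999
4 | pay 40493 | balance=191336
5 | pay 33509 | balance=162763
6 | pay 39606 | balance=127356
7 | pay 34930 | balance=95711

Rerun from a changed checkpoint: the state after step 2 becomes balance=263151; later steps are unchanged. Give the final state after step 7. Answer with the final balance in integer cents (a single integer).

state after step 2 := balance=263151
3 | pay 41669 | balance=228271
4 | pay 40493 | balance=193667
5 | pay 33509 | balance=165154
6 | pay 39606 | balance=129808
7 | pay 34930 | balance=98227

98227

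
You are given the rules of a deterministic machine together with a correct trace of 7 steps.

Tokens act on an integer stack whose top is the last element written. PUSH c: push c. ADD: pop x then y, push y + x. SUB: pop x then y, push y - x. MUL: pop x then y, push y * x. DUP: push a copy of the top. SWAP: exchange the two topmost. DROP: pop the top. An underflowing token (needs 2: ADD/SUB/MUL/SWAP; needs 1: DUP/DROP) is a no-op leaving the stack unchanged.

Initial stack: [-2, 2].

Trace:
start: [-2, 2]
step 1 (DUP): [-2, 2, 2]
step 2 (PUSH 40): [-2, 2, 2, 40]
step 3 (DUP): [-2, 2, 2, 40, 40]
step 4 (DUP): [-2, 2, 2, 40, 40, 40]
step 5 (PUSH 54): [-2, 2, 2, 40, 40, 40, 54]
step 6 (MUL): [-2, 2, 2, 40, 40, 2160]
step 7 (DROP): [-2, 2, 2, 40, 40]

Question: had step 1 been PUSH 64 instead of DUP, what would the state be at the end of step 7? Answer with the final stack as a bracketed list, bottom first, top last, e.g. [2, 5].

(re-executing from step 1 with the substitution; state before step 1: [-2, 2])
step 1 (PUSH 64): [-2, 2, 64]
step 2 (PUSH 40): [-2, 2, 64, 40]
step 3 (DUP): [-2, 2, 64, 40, 40]
step 4 (DUP): [-2, 2, 64, 40, 40, 40]
step 5 (PUSH 54): [-2, 2, 64, 40, 40, 40, 54]
step 6 (MUL): [-2, 2, 64, 40, 40, 2160]
step 7 (DROP): [-2, 2, 64, 40, 40]

[-2, 2, 64, 40, 40]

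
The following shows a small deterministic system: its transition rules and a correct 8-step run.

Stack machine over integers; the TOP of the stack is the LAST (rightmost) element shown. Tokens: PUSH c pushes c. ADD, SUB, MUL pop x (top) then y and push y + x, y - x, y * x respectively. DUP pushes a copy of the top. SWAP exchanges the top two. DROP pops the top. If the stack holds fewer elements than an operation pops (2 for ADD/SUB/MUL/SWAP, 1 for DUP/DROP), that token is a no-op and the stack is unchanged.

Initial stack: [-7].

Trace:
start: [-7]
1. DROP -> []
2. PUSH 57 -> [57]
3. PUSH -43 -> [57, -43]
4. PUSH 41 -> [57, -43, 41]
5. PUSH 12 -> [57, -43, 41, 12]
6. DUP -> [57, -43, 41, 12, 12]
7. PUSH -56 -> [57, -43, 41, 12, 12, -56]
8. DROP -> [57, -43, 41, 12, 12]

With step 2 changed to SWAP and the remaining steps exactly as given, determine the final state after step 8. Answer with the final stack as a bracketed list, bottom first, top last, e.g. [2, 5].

[-43, 41, 12, 12]

(re-executing from step 2 with the substitution; state before step 2: [])
2. SWAP -> []
3. PUSH -43 -> [-43]
4. PUSH 41 -> [-43, 41]
5. PUSH 12 -> [-43, 41, 12]
6. DUP -> [-43, 41, 12, 12]
7. PUSH -56 -> [-43, 41, 12, 12, -56]
8. DROP -> [-43, 41, 12, 12]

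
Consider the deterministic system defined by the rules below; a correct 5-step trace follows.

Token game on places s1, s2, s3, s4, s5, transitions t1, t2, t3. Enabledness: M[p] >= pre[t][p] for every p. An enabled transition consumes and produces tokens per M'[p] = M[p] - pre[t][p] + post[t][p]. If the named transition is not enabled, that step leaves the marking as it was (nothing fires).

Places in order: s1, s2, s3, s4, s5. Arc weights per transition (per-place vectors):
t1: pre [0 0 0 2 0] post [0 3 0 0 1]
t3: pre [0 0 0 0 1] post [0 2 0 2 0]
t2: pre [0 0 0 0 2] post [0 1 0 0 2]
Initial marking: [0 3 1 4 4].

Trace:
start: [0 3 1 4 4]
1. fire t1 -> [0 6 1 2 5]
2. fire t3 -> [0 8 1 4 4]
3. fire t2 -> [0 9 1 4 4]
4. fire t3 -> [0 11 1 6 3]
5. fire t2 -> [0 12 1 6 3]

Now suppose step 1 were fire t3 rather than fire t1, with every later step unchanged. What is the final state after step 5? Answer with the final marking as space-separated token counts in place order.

(re-executing from step 1 with the substitution; state before step 1: [0 3 1 4 4])
1. fire t3 -> [0 5 1 6 3]
2. fire t3 -> [0 7 1 8 2]
3. fire t2 -> [0 8 1 8 2]
4. fire t3 -> [0 10 1 10 1]
5. fire t2 -> [0 10 1 10 1]

0 10 1 10 1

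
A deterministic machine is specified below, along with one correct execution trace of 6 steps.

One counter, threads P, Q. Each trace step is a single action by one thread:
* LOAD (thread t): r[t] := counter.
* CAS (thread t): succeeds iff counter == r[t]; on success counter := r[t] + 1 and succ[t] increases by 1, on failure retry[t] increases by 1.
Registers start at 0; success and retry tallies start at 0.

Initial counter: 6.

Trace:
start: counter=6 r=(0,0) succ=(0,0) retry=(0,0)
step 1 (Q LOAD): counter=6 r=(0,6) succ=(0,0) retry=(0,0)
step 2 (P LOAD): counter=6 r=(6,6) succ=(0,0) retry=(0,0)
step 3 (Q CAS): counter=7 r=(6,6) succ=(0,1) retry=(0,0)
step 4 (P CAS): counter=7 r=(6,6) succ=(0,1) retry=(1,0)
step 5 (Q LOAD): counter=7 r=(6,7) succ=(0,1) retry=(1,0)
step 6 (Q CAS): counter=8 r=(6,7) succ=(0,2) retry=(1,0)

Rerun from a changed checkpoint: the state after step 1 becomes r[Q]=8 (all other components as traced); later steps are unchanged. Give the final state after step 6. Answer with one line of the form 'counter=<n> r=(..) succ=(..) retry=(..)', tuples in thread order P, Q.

state after step 1 := counter=6 r=(0,8) succ=(0,0) retry=(0,0)
step 2 (P LOAD): counter=6 r=(6,8) succ=(0,0) retry=(0,0)
step 3 (Q CAS): counter=6 r=(6,8) succ=(0,0) retry=(0,1)
step 4 (P CAS): counter=7 r=(6,8) succ=(1,0) retry=(0,1)
step 5 (Q LOAD): counter=7 r=(6,7) succ=(1,0) retry=(0,1)
step 6 (Q CAS): counter=8 r=(6,7) succ=(1,1) retry=(0,1)

counter=8 r=(6,7) succ=(1,1) retry=(0,1)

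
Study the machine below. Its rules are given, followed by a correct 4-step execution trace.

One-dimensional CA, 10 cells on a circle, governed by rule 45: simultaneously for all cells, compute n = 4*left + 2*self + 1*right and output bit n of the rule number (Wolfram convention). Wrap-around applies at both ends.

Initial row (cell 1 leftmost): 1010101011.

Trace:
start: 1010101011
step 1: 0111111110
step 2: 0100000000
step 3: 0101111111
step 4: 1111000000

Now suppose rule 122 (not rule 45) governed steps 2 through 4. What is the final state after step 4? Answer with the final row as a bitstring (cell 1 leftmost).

(re-executing steps 2..4 under rule 122; state before step 2: 0111111110)
step 2: 1100000011
step 3: 0110000110
step 4: 1111001111

1111001111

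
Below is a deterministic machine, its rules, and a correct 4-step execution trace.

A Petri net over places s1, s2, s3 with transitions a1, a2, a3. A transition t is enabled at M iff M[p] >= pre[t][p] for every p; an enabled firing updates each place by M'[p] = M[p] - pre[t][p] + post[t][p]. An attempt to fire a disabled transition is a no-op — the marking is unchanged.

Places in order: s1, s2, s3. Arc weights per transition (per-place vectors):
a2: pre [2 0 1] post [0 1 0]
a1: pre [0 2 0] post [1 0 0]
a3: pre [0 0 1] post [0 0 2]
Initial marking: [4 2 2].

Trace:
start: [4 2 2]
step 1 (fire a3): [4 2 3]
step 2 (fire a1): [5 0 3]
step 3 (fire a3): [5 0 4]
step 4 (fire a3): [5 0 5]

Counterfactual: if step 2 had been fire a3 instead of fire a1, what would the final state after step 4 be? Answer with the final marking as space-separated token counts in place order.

(re-executing from step 2 with the substitution; state before step 2: [4 2 3])
step 2 (fire a3): [4 2 4]
step 3 (fire a3): [4 2 5]
step 4 (fire a3): [4 2 6]

4 2 6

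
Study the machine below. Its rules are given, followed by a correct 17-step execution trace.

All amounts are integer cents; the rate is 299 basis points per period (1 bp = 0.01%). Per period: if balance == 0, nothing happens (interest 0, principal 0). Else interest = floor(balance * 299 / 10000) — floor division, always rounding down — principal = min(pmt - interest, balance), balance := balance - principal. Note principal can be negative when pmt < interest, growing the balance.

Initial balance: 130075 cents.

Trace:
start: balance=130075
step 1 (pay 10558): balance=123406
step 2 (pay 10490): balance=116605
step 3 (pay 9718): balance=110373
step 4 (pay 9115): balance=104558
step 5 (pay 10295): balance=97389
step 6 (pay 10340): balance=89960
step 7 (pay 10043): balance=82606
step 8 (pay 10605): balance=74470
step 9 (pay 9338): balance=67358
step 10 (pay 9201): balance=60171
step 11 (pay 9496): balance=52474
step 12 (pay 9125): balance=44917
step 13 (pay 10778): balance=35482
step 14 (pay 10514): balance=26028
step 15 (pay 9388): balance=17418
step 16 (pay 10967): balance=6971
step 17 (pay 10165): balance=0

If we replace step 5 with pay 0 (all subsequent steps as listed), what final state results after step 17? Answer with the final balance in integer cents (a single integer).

(re-executing from step 5 with the substitution; state before step 5: balance=104558)
step 5 (pay 0): balance=107684
step 6 (pay 10340): balance=100563
step 7 (pay 10043): balance=93526
step 8 (pay 10605): balance=85717
step 9 (pay 9338): balance=78941
step 10 (pay 9201): balance=72100
step 11 (pay 9496): balance=64759
step 12 (pay 9125): balance=57570
step 13 (pay 10778): balance=48513
step 14 (pay 10514): balance=39449
step 15 (pay 9388): balance=31240
step 16 (pay 10967): balance=21207
step 17 (pay 10165): balance=11676

11676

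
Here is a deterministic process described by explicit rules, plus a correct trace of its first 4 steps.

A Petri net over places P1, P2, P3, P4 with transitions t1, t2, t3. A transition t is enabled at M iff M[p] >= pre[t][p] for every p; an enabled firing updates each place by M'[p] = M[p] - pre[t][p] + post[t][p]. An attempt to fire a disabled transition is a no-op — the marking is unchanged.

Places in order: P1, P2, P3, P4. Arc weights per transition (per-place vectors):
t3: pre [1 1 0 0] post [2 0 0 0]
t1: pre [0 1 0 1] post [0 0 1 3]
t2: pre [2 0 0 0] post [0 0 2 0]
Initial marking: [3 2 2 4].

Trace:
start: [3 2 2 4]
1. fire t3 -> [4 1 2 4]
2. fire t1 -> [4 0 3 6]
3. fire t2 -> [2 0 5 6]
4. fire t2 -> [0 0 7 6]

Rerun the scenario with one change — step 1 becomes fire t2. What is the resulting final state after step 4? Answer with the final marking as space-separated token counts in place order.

(re-executing from step 1 with the substitution; state before step 1: [3 2 2 4])
1. fire t2 -> [1 2 4 4]
2. fire t1 -> [1 1 5 6]
3. fire t2 -> [1 1 5 6]
4. fire t2 -> [1 1 5 6]

1 1 5 6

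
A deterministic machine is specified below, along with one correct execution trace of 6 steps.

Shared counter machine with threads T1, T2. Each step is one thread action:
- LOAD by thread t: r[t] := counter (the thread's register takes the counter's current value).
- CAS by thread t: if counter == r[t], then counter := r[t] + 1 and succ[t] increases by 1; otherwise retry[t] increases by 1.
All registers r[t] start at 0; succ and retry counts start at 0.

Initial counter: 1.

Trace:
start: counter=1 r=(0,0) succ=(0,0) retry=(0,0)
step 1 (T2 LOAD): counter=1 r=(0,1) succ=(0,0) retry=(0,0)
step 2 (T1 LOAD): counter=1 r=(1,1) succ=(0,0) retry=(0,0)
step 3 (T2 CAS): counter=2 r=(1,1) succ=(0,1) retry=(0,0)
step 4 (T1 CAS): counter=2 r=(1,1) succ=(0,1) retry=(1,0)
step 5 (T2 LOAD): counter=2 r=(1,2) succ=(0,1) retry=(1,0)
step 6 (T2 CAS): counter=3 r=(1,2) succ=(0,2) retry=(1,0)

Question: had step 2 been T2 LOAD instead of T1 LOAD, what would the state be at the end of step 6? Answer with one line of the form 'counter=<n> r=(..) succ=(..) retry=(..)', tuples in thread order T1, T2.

counter=3 r=(0,2) succ=(0,2) retry=(1,0)

(re-executing from step 2 with the substitution; state before step 2: counter=1 r=(0,1) succ=(0,0) retry=(0,0))
step 2 (T2 LOAD): counter=1 r=(0,1) succ=(0,0) retry=(0,0)
step 3 (T2 CAS): counter=2 r=(0,1) succ=(0,1) retry=(0,0)
step 4 (T1 CAS): counter=2 r=(0,1) succ=(0,1) retry=(1,0)
step 5 (T2 LOAD): counter=2 r=(0,2) succ=(0,1) retry=(1,0)
step 6 (T2 CAS): counter=3 r=(0,2) succ=(0,2) retry=(1,0)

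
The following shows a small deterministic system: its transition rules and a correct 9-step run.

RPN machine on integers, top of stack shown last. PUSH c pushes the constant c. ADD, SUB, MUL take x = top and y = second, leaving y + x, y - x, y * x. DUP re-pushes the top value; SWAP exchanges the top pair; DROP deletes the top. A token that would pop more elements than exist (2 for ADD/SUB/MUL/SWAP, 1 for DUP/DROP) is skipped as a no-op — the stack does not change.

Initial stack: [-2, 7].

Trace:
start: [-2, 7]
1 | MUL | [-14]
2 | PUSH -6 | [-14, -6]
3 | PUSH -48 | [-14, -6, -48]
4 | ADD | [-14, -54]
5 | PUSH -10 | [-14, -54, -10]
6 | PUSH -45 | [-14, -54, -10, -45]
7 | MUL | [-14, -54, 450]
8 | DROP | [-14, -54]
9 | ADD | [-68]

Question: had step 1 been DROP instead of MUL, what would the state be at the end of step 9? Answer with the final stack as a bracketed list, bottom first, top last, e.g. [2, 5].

(re-executing from step 1 with the substitution; state before step 1: [-2, 7])
1 | DROP | [-2]
2 | PUSH -6 | [-2, -6]
3 | PUSH -48 | [-2, -6, -48]
4 | ADD | [-2, -54]
5 | PUSH -10 | [-2, -54, -10]
6 | PUSH -45 | [-2, -54, -10, -45]
7 | MUL | [-2, -54, 450]
8 | DROP | [-2, -54]
9 | ADD | [-56]

[-56]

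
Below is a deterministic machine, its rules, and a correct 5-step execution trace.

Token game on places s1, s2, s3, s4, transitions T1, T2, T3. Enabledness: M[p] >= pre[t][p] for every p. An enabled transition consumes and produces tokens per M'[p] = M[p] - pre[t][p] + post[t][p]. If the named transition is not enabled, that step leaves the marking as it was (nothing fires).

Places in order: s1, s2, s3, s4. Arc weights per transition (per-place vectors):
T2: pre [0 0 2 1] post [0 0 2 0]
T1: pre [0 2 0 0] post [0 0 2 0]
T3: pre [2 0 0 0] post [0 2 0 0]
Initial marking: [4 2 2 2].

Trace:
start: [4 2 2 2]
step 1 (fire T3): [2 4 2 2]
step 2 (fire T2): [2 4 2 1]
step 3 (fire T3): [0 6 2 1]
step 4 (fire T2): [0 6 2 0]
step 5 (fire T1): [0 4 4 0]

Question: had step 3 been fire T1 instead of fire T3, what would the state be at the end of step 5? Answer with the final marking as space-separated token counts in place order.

(re-executing from step 3 with the substitution; state before step 3: [2 4 2 1])
step 3 (fire T1): [2 2 4 1]
step 4 (fire T2): [2 2 4 0]
step 5 (fire T1): [2 0 6 0]

2 0 6 0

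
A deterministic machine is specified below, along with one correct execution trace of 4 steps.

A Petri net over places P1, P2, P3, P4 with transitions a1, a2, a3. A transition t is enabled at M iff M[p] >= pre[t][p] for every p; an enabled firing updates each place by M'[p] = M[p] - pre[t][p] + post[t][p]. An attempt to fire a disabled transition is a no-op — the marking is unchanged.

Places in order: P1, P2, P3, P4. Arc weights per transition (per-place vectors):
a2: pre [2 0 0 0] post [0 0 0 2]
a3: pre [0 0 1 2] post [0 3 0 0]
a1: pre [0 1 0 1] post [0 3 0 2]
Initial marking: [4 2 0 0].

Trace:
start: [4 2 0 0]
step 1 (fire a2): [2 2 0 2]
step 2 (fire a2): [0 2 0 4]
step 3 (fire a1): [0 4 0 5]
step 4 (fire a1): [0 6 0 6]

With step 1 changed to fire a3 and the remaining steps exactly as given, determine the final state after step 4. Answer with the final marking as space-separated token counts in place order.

2 6 0 4

(re-executing from step 1 with the substitution; state before step 1: [4 2 0 0])
step 1 (fire a3): [4 2 0 0]
step 2 (fire a2): [2 2 0 2]
step 3 (fire a1): [2 4 0 3]
step 4 (fire a1): [2 6 0 4]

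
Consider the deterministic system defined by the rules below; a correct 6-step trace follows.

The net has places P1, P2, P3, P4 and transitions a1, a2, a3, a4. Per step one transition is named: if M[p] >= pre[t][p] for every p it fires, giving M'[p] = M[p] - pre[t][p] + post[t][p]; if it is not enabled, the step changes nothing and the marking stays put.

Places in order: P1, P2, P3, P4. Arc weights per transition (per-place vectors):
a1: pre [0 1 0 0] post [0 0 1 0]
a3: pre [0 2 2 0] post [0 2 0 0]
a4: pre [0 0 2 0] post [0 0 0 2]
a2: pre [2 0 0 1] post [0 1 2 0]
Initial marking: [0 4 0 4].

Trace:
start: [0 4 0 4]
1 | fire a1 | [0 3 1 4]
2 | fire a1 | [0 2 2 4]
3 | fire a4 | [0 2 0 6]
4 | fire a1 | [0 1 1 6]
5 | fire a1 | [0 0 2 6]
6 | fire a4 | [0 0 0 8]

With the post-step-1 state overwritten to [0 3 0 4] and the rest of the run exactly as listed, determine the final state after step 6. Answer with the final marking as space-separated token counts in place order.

state after step 1 := [0 3 0 4]
2 | fire a1 | [0 2 1 4]
3 | fire a4 | [0 2 1 4]
4 | fire a1 | [0 1 2 4]
5 | fire a1 | [0 0 3 4]
6 | fire a4 | [0 0 1 6]

0 0 1 6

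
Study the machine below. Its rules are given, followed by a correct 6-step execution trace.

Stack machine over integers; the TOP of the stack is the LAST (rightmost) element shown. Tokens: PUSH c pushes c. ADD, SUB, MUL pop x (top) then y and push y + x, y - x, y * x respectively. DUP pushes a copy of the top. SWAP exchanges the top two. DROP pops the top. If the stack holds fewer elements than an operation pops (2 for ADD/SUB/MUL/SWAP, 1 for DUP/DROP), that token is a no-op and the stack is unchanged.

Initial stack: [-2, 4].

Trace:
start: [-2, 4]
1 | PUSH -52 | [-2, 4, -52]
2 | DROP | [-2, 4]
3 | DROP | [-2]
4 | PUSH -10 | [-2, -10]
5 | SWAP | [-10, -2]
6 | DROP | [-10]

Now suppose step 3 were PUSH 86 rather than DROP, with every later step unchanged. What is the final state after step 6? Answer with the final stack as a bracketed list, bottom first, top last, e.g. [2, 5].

(re-executing from step 3 with the substitution; state before step 3: [-2, 4])
3 | PUSH 86 | [-2, 4, 86]
4 | PUSH -10 | [-2, 4, 86, -10]
5 | SWAP | [-2, 4, -10, 86]
6 | DROP | [-2, 4, -10]

[-2, 4, -10]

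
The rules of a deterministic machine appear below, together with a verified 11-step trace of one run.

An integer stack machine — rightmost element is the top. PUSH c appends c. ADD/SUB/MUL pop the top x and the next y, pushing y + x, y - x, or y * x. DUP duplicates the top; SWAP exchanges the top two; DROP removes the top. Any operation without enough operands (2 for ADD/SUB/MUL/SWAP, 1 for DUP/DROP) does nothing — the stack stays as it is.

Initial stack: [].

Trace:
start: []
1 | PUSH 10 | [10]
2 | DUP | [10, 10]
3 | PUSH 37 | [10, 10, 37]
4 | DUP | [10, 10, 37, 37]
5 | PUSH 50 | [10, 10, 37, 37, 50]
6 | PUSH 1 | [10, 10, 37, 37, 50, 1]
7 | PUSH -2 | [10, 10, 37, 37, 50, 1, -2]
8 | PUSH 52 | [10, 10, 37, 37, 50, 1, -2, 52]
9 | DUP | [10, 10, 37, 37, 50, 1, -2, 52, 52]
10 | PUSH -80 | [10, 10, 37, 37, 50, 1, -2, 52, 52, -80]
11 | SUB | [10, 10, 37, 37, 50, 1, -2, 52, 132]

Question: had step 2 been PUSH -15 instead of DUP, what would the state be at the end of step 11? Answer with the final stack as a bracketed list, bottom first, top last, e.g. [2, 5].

[10, -15, 37, 37, 50, 1, -2, 52, 132]

(re-executing from step 2 with the substitution; state before step 2: [10])
2 | PUSH -15 | [10, -15]
3 | PUSH 37 | [10, -15, 37]
4 | DUP | [10, -15, 37, 37]
5 | PUSH 50 | [10, -15, 37, 37, 50]
6 | PUSH 1 | [10, -15, 37, 37, 50, 1]
7 | PUSH -2 | [10, -15, 37, 37, 50, 1, -2]
8 | PUSH 52 | [10, -15, 37, 37, 50, 1, -2, 52]
9 | DUP | [10, -15, 37, 37, 50, 1, -2, 52, 52]
10 | PUSH -80 | [10, -15, 37, 37, 50, 1, -2, 52, 52, -80]
11 | SUB | [10, -15, 37, 37, 50, 1, -2, 52, 132]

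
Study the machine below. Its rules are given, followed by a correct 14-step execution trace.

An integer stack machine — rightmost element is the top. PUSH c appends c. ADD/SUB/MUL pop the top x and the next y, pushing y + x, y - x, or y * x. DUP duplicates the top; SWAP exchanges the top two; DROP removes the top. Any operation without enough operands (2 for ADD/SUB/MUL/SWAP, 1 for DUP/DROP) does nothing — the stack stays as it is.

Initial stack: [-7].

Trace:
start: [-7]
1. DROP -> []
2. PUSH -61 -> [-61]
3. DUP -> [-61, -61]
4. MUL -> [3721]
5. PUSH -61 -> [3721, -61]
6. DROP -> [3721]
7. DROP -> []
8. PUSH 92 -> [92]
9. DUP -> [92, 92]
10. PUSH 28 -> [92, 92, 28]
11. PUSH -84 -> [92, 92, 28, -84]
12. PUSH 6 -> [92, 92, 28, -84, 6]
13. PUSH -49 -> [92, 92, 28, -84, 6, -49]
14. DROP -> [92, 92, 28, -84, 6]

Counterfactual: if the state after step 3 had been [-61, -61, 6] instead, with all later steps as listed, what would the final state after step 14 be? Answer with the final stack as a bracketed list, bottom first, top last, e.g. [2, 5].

[-61, 92, 92, 28, -84, 6]

state after step 3 := [-61, -61, 6]
4. MUL -> [-61, -366]
5. PUSH -61 -> [-61, -366, -61]
6. DROP -> [-61, -366]
7. DROP -> [-61]
8. PUSH 92 -> [-61, 92]
9. DUP -> [-61, 92, 92]
10. PUSH 28 -> [-61, 92, 92, 28]
11. PUSH -84 -> [-61, 92, 92, 28, -84]
12. PUSH 6 -> [-61, 92, 92, 28, -84, 6]
13. PUSH -49 -> [-61, 92, 92, 28, -84, 6, -49]
14. DROP -> [-61, 92, 92, 28, -84, 6]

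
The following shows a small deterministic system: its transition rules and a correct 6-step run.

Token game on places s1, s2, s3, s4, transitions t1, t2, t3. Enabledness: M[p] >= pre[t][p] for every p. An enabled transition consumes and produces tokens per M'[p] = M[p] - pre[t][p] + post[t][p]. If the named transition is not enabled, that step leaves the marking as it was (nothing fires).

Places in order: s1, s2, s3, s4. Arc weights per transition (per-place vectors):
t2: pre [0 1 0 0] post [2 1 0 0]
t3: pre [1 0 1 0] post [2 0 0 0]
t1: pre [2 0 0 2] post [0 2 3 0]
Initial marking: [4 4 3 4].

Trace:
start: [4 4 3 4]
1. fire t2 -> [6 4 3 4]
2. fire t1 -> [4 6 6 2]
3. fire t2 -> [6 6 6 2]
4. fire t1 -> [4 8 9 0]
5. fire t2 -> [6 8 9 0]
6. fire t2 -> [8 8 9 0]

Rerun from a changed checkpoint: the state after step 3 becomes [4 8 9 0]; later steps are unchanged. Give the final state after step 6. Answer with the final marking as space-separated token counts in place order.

state after step 3 := [4 8 9 0]
4. fire t1 -> [4 8 9 0]
5. fire t2 -> [6 8 9 0]
6. fire t2 -> [8 8 9 0]

8 8 9 0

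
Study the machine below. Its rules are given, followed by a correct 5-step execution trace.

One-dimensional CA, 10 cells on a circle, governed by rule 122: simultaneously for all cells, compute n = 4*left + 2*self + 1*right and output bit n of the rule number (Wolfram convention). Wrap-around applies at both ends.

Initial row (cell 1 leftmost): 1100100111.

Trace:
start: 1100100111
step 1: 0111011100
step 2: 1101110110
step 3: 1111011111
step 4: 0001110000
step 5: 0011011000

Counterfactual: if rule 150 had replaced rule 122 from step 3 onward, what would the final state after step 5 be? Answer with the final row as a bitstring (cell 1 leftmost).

(re-executing steps 3..5 under rule 150; state before step 3: 1101110110)
step 3: 0000100000
step 4: 0001110000
step 5: 0010101000

0010101000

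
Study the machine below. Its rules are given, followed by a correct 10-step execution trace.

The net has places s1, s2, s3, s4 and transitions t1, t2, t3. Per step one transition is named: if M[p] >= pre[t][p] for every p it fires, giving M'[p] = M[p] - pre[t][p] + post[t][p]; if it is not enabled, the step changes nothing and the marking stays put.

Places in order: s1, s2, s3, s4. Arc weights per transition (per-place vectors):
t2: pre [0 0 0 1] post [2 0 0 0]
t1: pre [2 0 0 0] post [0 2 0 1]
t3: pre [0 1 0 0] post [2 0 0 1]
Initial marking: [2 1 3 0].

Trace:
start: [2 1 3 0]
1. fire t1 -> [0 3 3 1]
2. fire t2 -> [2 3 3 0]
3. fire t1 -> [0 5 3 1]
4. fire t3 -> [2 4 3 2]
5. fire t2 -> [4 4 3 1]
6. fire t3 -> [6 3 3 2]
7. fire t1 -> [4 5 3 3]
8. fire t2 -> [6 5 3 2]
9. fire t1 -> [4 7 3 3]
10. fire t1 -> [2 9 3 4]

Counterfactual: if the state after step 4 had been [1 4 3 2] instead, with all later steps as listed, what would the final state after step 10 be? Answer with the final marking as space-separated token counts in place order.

1 9 3 4

state after step 4 := [1 4 3 2]
5. fire t2 -> [3 4 3 1]
6. fire t3 -> [5 3 3 2]
7. fire t1 -> [3 5 3 3]
8. fire t2 -> [5 5 3 2]
9. fire t1 -> [3 7 3 3]
10. fire t1 -> [1 9 3 4]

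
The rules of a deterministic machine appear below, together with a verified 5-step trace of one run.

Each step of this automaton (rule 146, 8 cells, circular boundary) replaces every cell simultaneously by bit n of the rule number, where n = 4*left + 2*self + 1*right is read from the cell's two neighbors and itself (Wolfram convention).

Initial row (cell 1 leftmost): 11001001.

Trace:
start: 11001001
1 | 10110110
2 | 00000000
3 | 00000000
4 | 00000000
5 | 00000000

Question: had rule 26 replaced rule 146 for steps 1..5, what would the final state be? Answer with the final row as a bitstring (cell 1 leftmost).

(re-executing steps 1..5 under rule 26; state before step 1: 11001001)
1 | 00110111
2 | 11100100
3 | 10011011
4 | 01110010
5 | 11001101

11001101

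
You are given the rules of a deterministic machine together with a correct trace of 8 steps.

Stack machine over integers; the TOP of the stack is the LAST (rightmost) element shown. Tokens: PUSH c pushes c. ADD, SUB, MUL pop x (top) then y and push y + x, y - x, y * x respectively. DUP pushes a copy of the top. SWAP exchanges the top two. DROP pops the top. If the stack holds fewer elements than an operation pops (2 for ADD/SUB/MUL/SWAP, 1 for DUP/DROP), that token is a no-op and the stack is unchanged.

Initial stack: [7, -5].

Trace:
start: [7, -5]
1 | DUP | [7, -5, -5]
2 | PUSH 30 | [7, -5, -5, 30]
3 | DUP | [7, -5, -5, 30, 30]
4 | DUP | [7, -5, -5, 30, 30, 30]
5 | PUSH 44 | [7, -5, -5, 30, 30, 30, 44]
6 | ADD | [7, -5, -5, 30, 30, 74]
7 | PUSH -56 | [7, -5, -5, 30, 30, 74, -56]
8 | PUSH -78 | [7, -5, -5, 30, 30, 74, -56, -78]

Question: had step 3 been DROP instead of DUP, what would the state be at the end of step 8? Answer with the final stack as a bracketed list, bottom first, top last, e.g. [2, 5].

[7, -5, -5, 39, -56, -78]

(re-executing from step 3 with the substitution; state before step 3: [7, -5, -5, 30])
3 | DROP | [7, -5, -5]
4 | DUP | [7, -5, -5, -5]
5 | PUSH 44 | [7, -5, -5, -5, 44]
6 | ADD | [7, -5, -5, 39]
7 | PUSH -56 | [7, -5, -5, 39, -56]
8 | PUSH -78 | [7, -5, -5, 39, -56, -78]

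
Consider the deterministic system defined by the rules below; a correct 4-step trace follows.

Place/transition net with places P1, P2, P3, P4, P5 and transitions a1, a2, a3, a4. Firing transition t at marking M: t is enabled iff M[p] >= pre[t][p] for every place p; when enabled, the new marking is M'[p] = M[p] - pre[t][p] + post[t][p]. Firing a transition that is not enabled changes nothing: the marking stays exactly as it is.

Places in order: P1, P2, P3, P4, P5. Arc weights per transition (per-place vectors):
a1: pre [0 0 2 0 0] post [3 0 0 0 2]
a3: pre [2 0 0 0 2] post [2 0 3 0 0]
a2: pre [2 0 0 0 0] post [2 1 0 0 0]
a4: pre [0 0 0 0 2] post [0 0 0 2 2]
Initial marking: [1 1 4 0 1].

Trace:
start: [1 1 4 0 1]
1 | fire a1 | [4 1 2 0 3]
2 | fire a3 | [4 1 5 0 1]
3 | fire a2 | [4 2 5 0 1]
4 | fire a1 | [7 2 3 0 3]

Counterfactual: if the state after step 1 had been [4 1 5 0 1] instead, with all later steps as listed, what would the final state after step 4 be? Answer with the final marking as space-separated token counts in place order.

state after step 1 := [4 1 5 0 1]
2 | fire a3 | [4 1 5 0 1]
3 | fire a2 | [4 2 5 0 1]
4 | fire a1 | [7 2 3 0 3]

7 2 3 0 3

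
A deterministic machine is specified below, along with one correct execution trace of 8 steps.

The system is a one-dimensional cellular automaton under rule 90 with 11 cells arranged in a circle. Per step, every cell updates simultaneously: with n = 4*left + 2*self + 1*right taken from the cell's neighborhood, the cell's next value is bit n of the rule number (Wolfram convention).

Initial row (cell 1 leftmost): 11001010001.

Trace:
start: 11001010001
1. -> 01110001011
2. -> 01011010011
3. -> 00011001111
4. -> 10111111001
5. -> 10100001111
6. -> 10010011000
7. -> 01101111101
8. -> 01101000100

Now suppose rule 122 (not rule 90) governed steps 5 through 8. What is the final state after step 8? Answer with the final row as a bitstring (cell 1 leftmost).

11000000110

(re-executing steps 5..8 under rule 122; state before step 5: 10111111001)
5. -> 11100001111
6. -> 00110011000
7. -> 01111111100
8. -> 11000000110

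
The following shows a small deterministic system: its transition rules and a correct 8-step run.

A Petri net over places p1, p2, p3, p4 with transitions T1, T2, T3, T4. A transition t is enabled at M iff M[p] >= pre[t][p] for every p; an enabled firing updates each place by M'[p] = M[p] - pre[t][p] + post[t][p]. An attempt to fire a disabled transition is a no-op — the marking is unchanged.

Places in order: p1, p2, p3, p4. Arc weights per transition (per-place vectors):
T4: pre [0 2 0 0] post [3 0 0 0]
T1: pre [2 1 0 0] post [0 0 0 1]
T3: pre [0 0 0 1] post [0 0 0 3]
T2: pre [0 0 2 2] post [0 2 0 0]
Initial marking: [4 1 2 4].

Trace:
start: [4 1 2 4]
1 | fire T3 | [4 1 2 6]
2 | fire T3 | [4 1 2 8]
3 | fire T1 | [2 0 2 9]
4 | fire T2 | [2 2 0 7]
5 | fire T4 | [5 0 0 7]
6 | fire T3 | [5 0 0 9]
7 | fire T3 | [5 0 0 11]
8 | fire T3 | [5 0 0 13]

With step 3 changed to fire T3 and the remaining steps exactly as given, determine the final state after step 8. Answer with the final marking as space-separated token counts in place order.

7 1 0 14

(re-executing from step 3 with the substitution; state before step 3: [4 1 2 8])
3 | fire T3 | [4 1 2 10]
4 | fire T2 | [4 3 0 8]
5 | fire T4 | [7 1 0 8]
6 | fire T3 | [7 1 0 10]
7 | fire T3 | [7 1 0 12]
8 | fire T3 | [7 1 0 14]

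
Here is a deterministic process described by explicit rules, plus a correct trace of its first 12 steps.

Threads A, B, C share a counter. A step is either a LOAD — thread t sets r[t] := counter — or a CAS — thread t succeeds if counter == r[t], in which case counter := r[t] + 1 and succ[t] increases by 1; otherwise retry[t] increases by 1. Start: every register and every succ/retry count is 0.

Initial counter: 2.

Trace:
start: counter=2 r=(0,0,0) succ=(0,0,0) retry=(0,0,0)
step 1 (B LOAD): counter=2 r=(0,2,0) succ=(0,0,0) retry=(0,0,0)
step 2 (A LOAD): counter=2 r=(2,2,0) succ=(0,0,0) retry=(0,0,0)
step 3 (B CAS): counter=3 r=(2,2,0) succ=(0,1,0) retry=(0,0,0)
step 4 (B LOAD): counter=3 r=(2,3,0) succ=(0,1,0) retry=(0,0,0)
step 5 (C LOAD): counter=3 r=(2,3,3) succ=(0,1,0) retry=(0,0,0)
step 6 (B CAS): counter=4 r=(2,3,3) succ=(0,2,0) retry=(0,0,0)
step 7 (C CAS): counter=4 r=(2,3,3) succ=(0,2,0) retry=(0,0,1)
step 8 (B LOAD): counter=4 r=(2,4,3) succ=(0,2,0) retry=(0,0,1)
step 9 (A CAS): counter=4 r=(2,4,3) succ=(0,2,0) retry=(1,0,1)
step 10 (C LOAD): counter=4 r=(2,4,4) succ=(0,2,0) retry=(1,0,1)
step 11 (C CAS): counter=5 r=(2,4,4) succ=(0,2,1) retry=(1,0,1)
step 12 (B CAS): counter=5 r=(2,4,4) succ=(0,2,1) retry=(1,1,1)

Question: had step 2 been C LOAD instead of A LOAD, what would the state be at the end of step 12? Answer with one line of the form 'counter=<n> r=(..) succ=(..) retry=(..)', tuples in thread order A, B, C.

(re-executing from step 2 with the substitution; state before step 2: counter=2 r=(0,2,0) succ=(0,0,0) retry=(0,0,0))
step 2 (C LOAD): counter=2 r=(0,2,2) succ=(0,0,0) retry=(0,0,0)
step 3 (B CAS): counter=3 r=(0,2,2) succ=(0,1,0) retry=(0,0,0)
step 4 (B LOAD): counter=3 r=(0,3,2) succ=(0,1,0) retry=(0,0,0)
step 5 (C LOAD): counter=3 r=(0,3,3) succ=(0,1,0) retry=(0,0,0)
step 6 (B CAS): counter=4 r=(0,3,3) succ=(0,2,0) retry=(0,0,0)
step 7 (C CAS): counter=4 r=(0,3,3) succ=(0,2,0) retry=(0,0,1)
step 8 (B LOAD): counter=4 r=(0,4,3) succ=(0,2,0) retry=(0,0,1)
step 9 (A CAS): counter=4 r=(0,4,3) succ=(0,2,0) retry=(1,0,1)
step 10 (C LOAD): counter=4 r=(0,4,4) succ=(0,2,0) retry=(1,0,1)
step 11 (C CAS): counter=5 r=(0,4,4) succ=(0,2,1) retry=(1,0,1)
step 12 (B CAS): counter=5 r=(0,4,4) succ=(0,2,1) retry=(1,1,1)

counter=5 r=(0,4,4) succ=(0,2,1) retry=(1,1,1)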